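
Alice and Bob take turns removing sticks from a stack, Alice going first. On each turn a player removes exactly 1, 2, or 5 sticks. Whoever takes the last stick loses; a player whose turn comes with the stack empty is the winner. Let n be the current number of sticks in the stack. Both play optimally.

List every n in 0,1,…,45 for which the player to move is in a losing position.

Positions with no move are W. A position that does have a move is losing for the player to move precisely when every available move leads to a winning position for the opponent. Fill in the labels:
n=0: no move; the opponent has just taken the last stick and therefore loses → W
n=1: only reaches 0(W), which is W → L
n=2: reaches L-position 1 → W
n=3: reaches L-position 1 → W
n=4: only reaches 3(W), 2(W), all W → L
n=5: reaches L-position 4 → W
n=6: reaches L-position 4 → W
n=7: only reaches 6(W), 5(W), 2(W), all W → L
n=8: reaches L-position 7 → W
n=9: reaches L-position 7 → W
n=10: only reaches 9(W), 8(W), 5(W), all W → L
n=11: reaches L-position 10 → W
n=12: reaches L-position 10 → W
n=13: only reaches 12(W), 11(W), 8(W), all W → L
n=14: reaches L-position 13 → W
n=15: reaches L-position 13 → W
n=16: only reaches 15(W), 14(W), 11(W), all W → L
n=17: reaches L-position 16 → W
n=18: reaches L-position 16 → W
n=19: only reaches 18(W), 17(W), 14(W), all W → L
n=20: reaches L-position 19 → W
n=21: reaches L-position 19 → W
n=22: only reaches 21(W), 20(W), 17(W), all W → L
n=23: reaches L-position 22 → W
n=24: reaches L-position 22 → W
n=25: only reaches 24(W), 23(W), 20(W), all W → L
n=26: reaches L-position 25 → W
n=27: reaches L-position 25 → W
n=28: only reaches 27(W), 26(W), 23(W), all W → L
n=29: reaches L-position 28 → W
n=30: reaches L-position 28 → W
n=31: only reaches 30(W), 29(W), 26(W), all W → L
n=32: reaches L-position 31 → W
n=33: reaches L-position 31 → W
n=34: only reaches 33(W), 32(W), 29(W), all W → L
n=35: reaches L-position 34 → W
n=36: reaches L-position 34 → W
n=37: only reaches 36(W), 35(W), 32(W), all W → L
n=38: reaches L-position 37 → W
n=39: reaches L-position 37 → W
n=40: only reaches 39(W), 38(W), 35(W), all W → L
n=41: reaches L-position 40 → W
n=42: reaches L-position 40 → W
n=43: only reaches 42(W), 41(W), 38(W), all W → L
n=44: reaches L-position 43 → W
n=45: reaches L-position 43 → W
Reading off the rows marked L gives the requested list; there are 15 such values of n.

1, 4, 7, 10, 13, 16, 19, 22, 25, 28, 31, 34, 37, 40, 43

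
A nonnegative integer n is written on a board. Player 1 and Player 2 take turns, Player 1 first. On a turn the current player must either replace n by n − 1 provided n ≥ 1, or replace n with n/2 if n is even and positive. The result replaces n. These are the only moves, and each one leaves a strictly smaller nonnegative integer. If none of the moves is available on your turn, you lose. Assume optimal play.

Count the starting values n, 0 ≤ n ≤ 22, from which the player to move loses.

Use the standard recursion: the mover loses at a terminal position; elsewhere, the mover wins exactly when some move hands the opponent an L position.
n=0: no move → L
n=1: can move to 0, which is L ⇒ W
n=2: the only move is to 1(W), a W ⇒ L
n=3: can move to 2, which is L ⇒ W
n=4: can move to 2, which is L ⇒ W
n=5: the only move is to 4(W), a W ⇒ L
n=6: can move to 5, which is L ⇒ W
n=7: the only move is to 6(W), a W ⇒ L
n=8: can move to 7, which is L ⇒ W
n=9: the only move is to 8(W), a W ⇒ L
n=10: can move to 5, which is L ⇒ W
n=11: the only move is to 10(W), a W ⇒ L
n=12: can move to 11, which is L ⇒ W
n=13: the only move is to 12(W), a W ⇒ L
n=14: can move to 7, which is L ⇒ W
n=15: the only move is to 14(W), a W ⇒ L
n=16: can move to 15, which is L ⇒ W
n=17: the only move is to 16(W), a W ⇒ L
n=18: can move to 9, which is L ⇒ W
n=19: the only move is to 18(W), a W ⇒ L
n=20: can move to 19, which is L ⇒ W
n=21: the only move is to 20(W), a W ⇒ L
n=22: can move to 11, which is L ⇒ W
L entries with 0 ≤ n ≤ 22: n = 0, 2, 5, 7, 9, 11, 13, 15, 17, 19, 21; that makes 11.

11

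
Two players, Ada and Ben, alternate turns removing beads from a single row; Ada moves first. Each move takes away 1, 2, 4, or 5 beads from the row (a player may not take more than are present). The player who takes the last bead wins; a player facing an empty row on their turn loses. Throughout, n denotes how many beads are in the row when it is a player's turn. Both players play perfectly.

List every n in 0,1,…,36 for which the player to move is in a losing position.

0, 3, 6, 9, 12, 15, 18, 21, 24, 27, 30, 33, 36

Compute win/loss labels from the base case upward. A position with no move is L. Any other position is W if it can reach an L in one move, else L.
n=0: no move → L
n=1: can move to 0, which is L ⇒ W
n=2: can move to 0, which is L ⇒ W
n=3: moves to 2(W), 1(W); every one is W ⇒ L
n=4: can move to 3, which is L ⇒ W
n=5: can move to 3, which is L ⇒ W
n=6: moves to 5(W), 4(W), 2(W), 1(W); every one is W ⇒ L
n=7: can move to 6, which is L ⇒ W
n=8: can move to 6, which is L ⇒ W
n=9: moves to 8(W), 7(W), 5(W), 4(W); every one is W ⇒ L
n=10: can move to 9, which is L ⇒ W
n=11: can move to 9, which is L ⇒ W
n=12: moves to 11(W), 10(W), 8(W), 7(W); every one is W ⇒ L
n=13: can move to 12, which is L ⇒ W
n=14: can move to 12, which is L ⇒ W
n=15: moves to 14(W), 13(W), 11(W), 10(W); every one is W ⇒ L
n=16: can move to 15, which is L ⇒ W
n=17: can move to 15, which is L ⇒ W
n=18: moves to 17(W), 16(W), 14(W), 13(W); every one is W ⇒ L
n=19: can move to 18, which is L ⇒ W
n=20: can move to 18, which is L ⇒ W
n=21: moves to 20(W), 19(W), 17(W), 16(W); every one is W ⇒ L
n=22: can move to 21, which is L ⇒ W
n=23: can move to 21, which is L ⇒ W
n=24: moves to 23(W), 22(W), 20(W), 19(W); every one is W ⇒ L
n=25: can move to 24, which is L ⇒ W
n=26: can move to 24, which is L ⇒ W
n=27: moves to 26(W), 25(W), 23(W), 22(W); every one is W ⇒ L
n=28: can move to 27, which is L ⇒ W
n=29: can move to 27, which is L ⇒ W
n=30: moves to 29(W), 28(W), 26(W), 25(W); every one is W ⇒ L
n=31: can move to 30, which is L ⇒ W
n=32: can move to 30, which is L ⇒ W
n=33: moves to 32(W), 31(W), 29(W), 28(W); every one is W ⇒ L
n=34: can move to 33, which is L ⇒ W
n=35: can move to 33, which is L ⇒ W
n=36: moves to 35(W), 34(W), 32(W), 31(W); every one is W ⇒ L
Reading off the rows marked L gives the requested list; there are 13 such values of n.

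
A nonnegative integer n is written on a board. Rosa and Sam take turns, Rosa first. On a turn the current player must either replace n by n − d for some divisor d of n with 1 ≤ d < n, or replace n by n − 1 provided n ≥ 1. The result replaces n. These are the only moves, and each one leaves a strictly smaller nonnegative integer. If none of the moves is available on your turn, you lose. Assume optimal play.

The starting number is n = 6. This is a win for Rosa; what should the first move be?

Positions with no move are L. A position that does have a move is losing for the player to move precisely when every available move leads to a winning position for the opponent. Fill in the labels:
n=0: no move → L
n=1: reaches L-position 0 → W
n=2: only reaches 1(W), which is W → L
n=3: reaches L-position 2 → W
n=4: reaches L-position 2 → W
n=5: only reaches 4(W), which is W → L
n=6: reaches L-position 5 → W
From 6, the L positions reachable in one move are: 5.

Move to 5.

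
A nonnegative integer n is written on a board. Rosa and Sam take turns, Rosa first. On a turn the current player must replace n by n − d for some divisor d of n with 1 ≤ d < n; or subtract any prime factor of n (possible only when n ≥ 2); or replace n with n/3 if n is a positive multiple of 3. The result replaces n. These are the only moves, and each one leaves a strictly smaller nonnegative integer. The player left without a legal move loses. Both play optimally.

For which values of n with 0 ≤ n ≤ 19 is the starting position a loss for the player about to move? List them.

0, 1, 4, 9, 14

Work bottom-up. With no move the player to move loses. Otherwise the position is W if at least one move leads to an L position for the opponent, and L if every move leads to a W.
n=0: no move → L
n=1: no move → L
n=2: can move to 0, which is L ⇒ W
n=3: can move to 0, which is L ⇒ W
n=4: moves to 2(W), 3(W); every one is W ⇒ L
n=5: can move to 0, which is L ⇒ W
n=6: can move to 4, which is L ⇒ W
n=7: can move to 0, which is L ⇒ W
n=8: can move to 4, which is L ⇒ W
n=9: moves to 3(W), 6(W), 8(W); every one is W ⇒ L
n=10: can move to 9, which is L ⇒ W
n=11: can move to 0, which is L ⇒ W
n=12: can move to 4, which is L ⇒ W
n=13: can move to 0, which is L ⇒ W
n=14: moves to 7(W), 12(W), 13(W); every one is W ⇒ L
n=15: can move to 14, which is L ⇒ W
n=16: can move to 14, which is L ⇒ W
n=17: can move to 0, which is L ⇒ W
n=18: can move to 9, which is L ⇒ W
n=19: can move to 0, which is L ⇒ W
The losing starting values of n are exactly the entries labelled L in this table (5 of them).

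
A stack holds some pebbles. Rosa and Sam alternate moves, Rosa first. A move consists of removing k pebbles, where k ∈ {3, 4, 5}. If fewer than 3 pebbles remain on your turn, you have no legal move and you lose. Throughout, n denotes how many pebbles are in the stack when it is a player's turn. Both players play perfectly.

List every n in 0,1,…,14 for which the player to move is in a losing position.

Compute win/loss labels from the base case upward. A position with no move is L. Any other position is W if it can reach an L in one move, else L.
n=0: no move → L
n=1: no move → L
n=2: no move → L
n=3: can move to 0, which is L ⇒ W
n=4: can move to 1, which is L ⇒ W
n=5: can move to 2, which is L ⇒ W
n=6: can move to 2, which is L ⇒ W
n=7: can move to 2, which is L ⇒ W
n=8: moves to 5(W), 4(W), 3(W); every one is W ⇒ L
n=9: moves to 6(W), 5(W), 4(W); every one is W ⇒ L
n=10: moves to 7(W), 6(W), 5(W); every one is W ⇒ L
n=11: can move to 8, which is L ⇒ W
n=12: can move to 9, which is L ⇒ W
n=13: can move to 10, which is L ⇒ W
n=14: can move to 10, which is L ⇒ W
Reading off the rows marked L gives the requested list; there are 6 such values of n.

0, 1, 2, 8, 9, 10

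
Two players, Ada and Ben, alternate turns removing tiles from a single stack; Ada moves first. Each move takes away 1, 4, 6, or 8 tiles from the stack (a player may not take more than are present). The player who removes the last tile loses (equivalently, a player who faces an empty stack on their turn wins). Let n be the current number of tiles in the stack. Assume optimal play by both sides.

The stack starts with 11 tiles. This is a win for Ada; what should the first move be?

Remove 8, leaving 3.

Build the W/L table. Terminal = W. A non-terminal position is W if it has a move to some L; otherwise it is L.
n=0: no move; the opponent has just taken the last tile and therefore loses → W
n=1: L (sole option 0(W) is W)
n=2: W (go to 1, an L position)
n=3: L (sole option 2(W) is W)
n=4: W (go to 3, an L position)
n=5: W (go to 1, an L position)
n=6: L (options 5(W), 2(W), 0(W) are all W)
n=7: W (go to 6, an L position)
n=8: L (options 7(W), 4(W), 2(W), 0(W) are all W)
n=9: W (go to 8, an L position)
n=10: W (go to 6, an L position)
n=11: W (go to 3, an L position)
From 11, the L positions reachable in one move are: 3.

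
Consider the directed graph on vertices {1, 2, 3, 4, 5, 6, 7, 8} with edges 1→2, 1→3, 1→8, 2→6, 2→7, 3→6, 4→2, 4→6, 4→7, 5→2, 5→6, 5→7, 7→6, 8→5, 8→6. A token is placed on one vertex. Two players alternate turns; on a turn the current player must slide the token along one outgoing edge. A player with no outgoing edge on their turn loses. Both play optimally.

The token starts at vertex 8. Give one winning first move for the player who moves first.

Move to 6.

Compute win/loss labels from the base case upward. A position with no move is L. Any other position is W if it can reach an L in one move, else L.
Every edge goes from a vertex to one that appears earlier in the order 6, 7, 2, 4, 5, 8, 3, 1, so processing vertices in that order labels each vertex after all of its successors.
6: no outgoing edge → L
7: W (go to 6, an L position)
2: W (go to 6, an L position)
4: W (go to 6, an L position)
5: W (go to 6, an L position)
8: W (go to 6, an L position)
3: W (go to 6, an L position)
1: L (options 3(W), 8(W), 2(W) are all W)
From 8, the L positions reachable in one move are: 6.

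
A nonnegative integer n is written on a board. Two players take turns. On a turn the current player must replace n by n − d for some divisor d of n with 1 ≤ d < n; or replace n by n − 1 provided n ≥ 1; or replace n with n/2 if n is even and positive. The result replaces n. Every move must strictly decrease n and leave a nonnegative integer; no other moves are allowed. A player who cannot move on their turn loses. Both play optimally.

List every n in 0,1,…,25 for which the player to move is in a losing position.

0, 2, 5, 7, 9, 11, 13, 15, 17, 19, 21, 23, 25

Work bottom-up. With no move the player to move loses. Otherwise the position is W if at least one move leads to an L position for the opponent, and L if every move leads to a W.
n=0: no move → L
n=1: W (go to 0, an L position)
n=2: L (sole option 1(W) is W)
n=3: W (go to 2, an L position)
n=4: W (go to 2, an L position)
n=5: L (sole option 4(W) is W)
n=6: W (go to 5, an L position)
n=7: L (sole option 6(W) is W)
n=8: W (go to 7, an L position)
n=9: L (options 6(W), 8(W) are all W)
n=10: W (go to 5, an L position)
n=11: L (sole option 10(W) is W)
n=12: W (go to 9, an L position)
n=13: L (sole option 12(W) is W)
n=14: W (go to 7, an L position)
n=15: L (options 10(W), 12(W), 14(W) are all W)
n=16: W (go to 15, an L position)
n=17: L (sole option 16(W) is W)
n=18: W (go to 9, an L position)
n=19: L (sole option 18(W) is W)
n=20: W (go to 15, an L position)
n=21: L (options 14(W), 18(W), 20(W) are all W)
n=22: W (go to 11, an L position)
n=23: L (sole option 22(W) is W)
n=24: W (go to 21, an L position)
n=25: L (options 20(W), 24(W) are all W)
The losing starting values of n are exactly the entries labelled L in this table (13 of them).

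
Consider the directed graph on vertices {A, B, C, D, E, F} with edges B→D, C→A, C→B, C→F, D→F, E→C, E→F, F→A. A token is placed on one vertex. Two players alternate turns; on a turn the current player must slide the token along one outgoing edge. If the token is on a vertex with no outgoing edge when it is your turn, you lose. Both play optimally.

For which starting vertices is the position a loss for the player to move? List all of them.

A, D, E

Compute win/loss labels from the base case upward. A position with no move is L. Any other position is W if it can reach an L in one move, else L.
Every edge goes from a vertex to one that appears earlier in the order A, F, D, B, C, E, so processing vertices in that order labels each vertex after all of its successors.
A: no outgoing edge → L
F: reaches L-position A → W
D: only reaches F(W), which is W → L
B: reaches L-position D → W
C: reaches L-position A → W
E: only reaches C(W), F(W), all W → L
Reading off the rows marked L gives the requested list; there are 3 such vertices.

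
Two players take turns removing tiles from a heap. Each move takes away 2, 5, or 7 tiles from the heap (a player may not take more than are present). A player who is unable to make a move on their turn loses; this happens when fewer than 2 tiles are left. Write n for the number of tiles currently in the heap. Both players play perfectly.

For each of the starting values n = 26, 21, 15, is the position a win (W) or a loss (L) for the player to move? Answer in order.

Label each position W (a win for the player to move) or L (a loss). A position with no legal move is L; any other position is W exactly when some move reaches an L, and L when every move reaches a W.
n=0: no move → L
n=1: no move → L
n=2: →0(L), so W
n=3: →1(L), so W
n=4: →2(W) only, which is W, so L
n=5: →0(L), so W
n=6: →4(L), so W
n=7: →0(L), so W
n=8: →1(L), so W
n=9: →4(L), so W
n=10: →8(W), 5(W), 3(W) — all W, so L
n=11: →4(L), so W
n=12: →10(L), so W
n=13: →11(W), 8(W), 6(W) — all W, so L
n=14: →12(W), 9(W), 7(W) — all W, so L
n=15: →13(L), so W
n=16: →14(L), so W
n=17: →10(L), so W
n=18: →13(L), so W
n=19: →14(L), so W
n=20: →13(L), so W
n=21: →14(L), so W
n=22: →20(W), 17(W), 15(W) — all W, so L
n=23: →21(W), 18(W), 16(W) — all W, so L
n=24: →22(L), so W
n=25: →23(L), so W
n=26: →24(W), 21(W), 19(W) — all W, so L

26: L, 21: W, 15: W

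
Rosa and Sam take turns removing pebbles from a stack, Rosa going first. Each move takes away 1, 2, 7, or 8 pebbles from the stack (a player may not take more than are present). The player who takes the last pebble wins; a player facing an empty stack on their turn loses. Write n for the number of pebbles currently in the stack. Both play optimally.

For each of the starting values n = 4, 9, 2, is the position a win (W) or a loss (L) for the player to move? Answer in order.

4: W, 9: L, 2: W

Use the standard recursion: the mover loses at a terminal position; elsewhere, the mover wins exactly when some move hands the opponent an L position.
n=0: no move → L
n=1: →0(L), so W
n=2: →0(L), so W
n=3: →2(W), 1(W) — all W, so L
n=4: →3(L), so W
n=5: →3(L), so W
n=6: →5(W), 4(W) — all W, so L
n=7: →6(L), so W
n=8: →6(L), so W
n=9: →8(W), 7(W), 2(W), 1(W) — all W, so L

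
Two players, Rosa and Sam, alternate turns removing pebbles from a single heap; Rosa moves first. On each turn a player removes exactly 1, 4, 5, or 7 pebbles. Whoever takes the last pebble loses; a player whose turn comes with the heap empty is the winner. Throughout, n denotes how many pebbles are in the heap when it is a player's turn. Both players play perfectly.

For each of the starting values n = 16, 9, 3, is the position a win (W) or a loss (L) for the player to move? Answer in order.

16: W, 9: L, 3: L

Positions with no move are W. A position that does have a move is losing for the player to move precisely when every available move leads to a winning position for the opponent. Fill in the labels:
n=0: no move; the opponent has just taken the last pebble and therefore loses → W
n=1: only reaches 0(W), which is W → L
n=2: reaches L-position 1 → W
n=3: only reaches 2(W), which is W → L
n=4: reaches L-position 3 → W
n=5: reaches L-position 1 → W
n=6: reaches L-position 1 → W
n=7: reaches L-position 3 → W
n=8: reaches L-position 3 → W
n=9: only reaches 8(W), 5(W), 4(W), 2(W), all W → L
n=10: reaches L-position 9 → W
n=11: only reaches 10(W), 7(W), 6(W), 4(W), all W → L
n=12: reaches L-position 11 → W
n=13: reaches L-position 9 → W
n=14: reaches L-position 9 → W
n=15: reaches L-position 11 → W
n=16: reaches L-position 11 → W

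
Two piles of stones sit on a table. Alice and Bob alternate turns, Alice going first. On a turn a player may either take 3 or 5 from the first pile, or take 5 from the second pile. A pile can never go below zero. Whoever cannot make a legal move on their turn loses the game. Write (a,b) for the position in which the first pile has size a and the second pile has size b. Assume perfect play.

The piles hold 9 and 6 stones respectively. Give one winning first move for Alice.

Classify positions by backward induction: terminal positions (no move available) are L. From any other position, the mover wins iff some move reaches an L.
No move ever increases a pile, so every position that can arise here has a ≤ 9 and b ≤ 6; it is enough to label the cells with 0 ≤ a ≤ 9 and 0 ≤ b ≤ 6.
Every move lowers a or b (never raises either), so fill the grid row by row in increasing a, and left to right within a row: each cell's successors are then already labelled.
      b=0  b=1  b=2  b=3  b=4  b=5  b=6
a=0:    L    L    L    L    L    W    W
a=1:    L    L    L    L    L    W    W
a=2:    L    L    L    L    L    W    W
a=3:    W    W    W    W    W    L    L
a=4:    W    W    W    W    W    L    L
a=5:    W    W    W    W    W    L    L
a=6:    W    W    W    W    W    W    W
a=7:    W    W    W    W    W    W    W
a=8:    L    L    L    L    L    W    W
a=9:    L    L    L    L    L    W    W
Cells with no legal move (terminal, hence L): (0,0), (0,1), (0,2), (0,3), (0,4), (1,0), (1,1), (1,2), (1,3), (1,4), (2,0), (2,1), (2,2), (2,3), (2,4).
The remaining L cells, each justified by listing all of its moves:
(3,5): L (options (0,5)(W), (3,0)(W) are all W)
(3,6): L (options (0,6)(W), (3,1)(W) are all W)
(4,5): L (options (1,5)(W), (4,0)(W) are all W)
(4,6): L (options (1,6)(W), (4,1)(W) are all W)
(5,5): L (options (2,5)(W), (0,5)(W), (5,0)(W) are all W)
(5,6): L (options (2,6)(W), (0,6)(W), (5,1)(W) are all W)
(8,0): L (options (5,0)(W), (3,0)(W) are all W)
(8,1): L (options (5,1)(W), (3,1)(W) are all W)
(8,2): L (options (5,2)(W), (3,2)(W) are all W)
(8,3): L (options (5,3)(W), (3,3)(W) are all W)
(8,4): L (options (5,4)(W), (3,4)(W) are all W)
(9,0): L (options (6,0)(W), (4,0)(W) are all W)
(9,1): L (options (6,1)(W), (4,1)(W) are all W)
(9,2): L (options (6,2)(W), (4,2)(W) are all W)
(9,3): L (options (6,3)(W), (4,3)(W) are all W)
(9,4): L (options (6,4)(W), (4,4)(W) are all W)
Every other cell has at least one move into one of the L cells above, so it is W.
From (9,6), the L positions reachable in one move are: (4,6), (9,1). Any move reaching one of these is winning.

Move to (4,6).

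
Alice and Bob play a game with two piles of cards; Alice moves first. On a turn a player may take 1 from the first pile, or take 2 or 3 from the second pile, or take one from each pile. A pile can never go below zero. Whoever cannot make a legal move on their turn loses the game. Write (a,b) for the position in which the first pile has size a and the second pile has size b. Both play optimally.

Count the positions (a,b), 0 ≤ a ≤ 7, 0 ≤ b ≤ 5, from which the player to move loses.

17

Positions with no move are L. A position that does have a move is losing for the player to move precisely when every available move leads to a winning position for the opponent. Fill in the labels:
Every move lowers a or b (never raises either), so fill the grid row by row in increasing a, and left to right within a row: each cell's successors are then already labelled.
      b=0  b=1  b=2  b=3  b=4  b=5
a=0:    L    L    W    W    W    L
a=1:    W    W    W    L    L    W
a=2:    L    L    W    W    W    W
a=3:    W    W    W    L    L    W
a=4:    L    L    W    W    W    W
a=5:    W    W    W    L    L    W
a=6:    L    L    W    W    W    W
a=7:    W    W    W    L    L    W
Cells with no legal move (terminal, hence L): (0,0), (0,1).
The remaining L cells, each justified by listing all of its moves:
(0,5): only reaches (0,3)(W), (0,2)(W), all W → L
(1,3): only reaches (0,3)(W), (1,1)(W), (1,0)(W), (0,2)(W), all W → L
(1,4): only reaches (0,4)(W), (1,2)(W), (1,1)(W), (0,3)(W), all W → L
(2,0): only reaches (1,0)(W), which is W → L
(2,1): only reaches (1,1)(W), (1,0)(W), all W → L
(3,3): only reaches (2,3)(W), (3,1)(W), (3,0)(W), (2,2)(W), all W → L
(3,4): only reaches (2,4)(W), (3,2)(W), (3,1)(W), (2,3)(W), all W → L
(4,0): only reaches (3,0)(W), which is W → L
(4,1): only reaches (3,1)(W), (3,0)(W), all W → L
(5,3): only reaches (4,3)(W), (5,1)(W), (5,0)(W), (4,2)(W), all W → L
(5,4): only reaches (4,4)(W), (5,2)(W), (5,1)(W), (4,3)(W), all W → L
(6,0): only reaches (5,0)(W), which is W → L
(6,1): only reaches (5,1)(W), (5,0)(W), all W → L
(7,3): only reaches (6,3)(W), (7,1)(W), (7,0)(W), (6,2)(W), all W → L
(7,4): only reaches (6,4)(W), (7,2)(W), (7,1)(W), (6,3)(W), all W → L
Every other cell has at least one move into one of the L cells above, so it is W.
L cells per row: a=0: 3, a=1: 2, a=2: 2, a=3: 2, a=4: 2, a=5: 2, a=6: 2, a=7: 2; total 17.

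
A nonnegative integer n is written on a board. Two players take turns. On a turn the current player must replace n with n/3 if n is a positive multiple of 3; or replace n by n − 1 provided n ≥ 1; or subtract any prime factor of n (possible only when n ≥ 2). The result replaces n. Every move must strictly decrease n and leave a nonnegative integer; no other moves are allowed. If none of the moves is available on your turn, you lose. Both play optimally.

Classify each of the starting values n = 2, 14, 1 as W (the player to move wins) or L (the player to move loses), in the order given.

Classify positions by backward induction: terminal positions (no move available) are L. From any other position, the mover wins iff some move reaches an L.
n=0: no move → L
n=1: reaches L-position 0 → W
n=2: reaches L-position 0 → W
n=3: reaches L-position 0 → W
n=4: only reaches 2(W), 3(W), all W → L
n=5: reaches L-position 0 → W
n=6: reaches L-position 4 → W
n=7: reaches L-position 0 → W
n=8: only reaches 6(W), 7(W), all W → L
n=9: reaches L-position 8 → W
n=10: reaches L-position 8 → W
n=11: reaches L-position 0 → W
n=12: reaches L-position 4 → W
n=13: reaches L-position 0 → W
n=14: only reaches 7(W), 12(W), 13(W), all W → L

2: W, 14: L, 1: W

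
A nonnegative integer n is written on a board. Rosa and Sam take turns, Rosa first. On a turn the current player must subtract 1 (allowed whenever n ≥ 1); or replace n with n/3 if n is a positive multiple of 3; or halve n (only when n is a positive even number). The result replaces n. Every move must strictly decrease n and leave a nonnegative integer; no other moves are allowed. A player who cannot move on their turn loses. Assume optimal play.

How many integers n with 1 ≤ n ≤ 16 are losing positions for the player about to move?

7

Classify positions by backward induction: terminal positions (no move available) are L. From any other position, the mover wins iff some move reaches an L.
n=0: no move → L
n=1: W (go to 0, an L position)
n=2: L (sole option 1(W) is W)
n=3: W (go to 2, an L position)
n=4: W (go to 2, an L position)
n=5: L (sole option 4(W) is W)
n=6: W (go to 2, an L position)
n=7: L (sole option 6(W) is W)
n=8: W (go to 7, an L position)
n=9: L (options 3(W), 8(W) are all W)
n=10: W (go to 5, an L position)
n=11: L (sole option 10(W) is W)
n=12: W (go to 11, an L position)
n=13: L (sole option 12(W) is W)
n=14: W (go to 7, an L position)
n=15: W (go to 5, an L position)
n=16: L (options 8(W), 15(W) are all W)
L entries with 1 ≤ n ≤ 16 (n=0 is outside the asked range and is not counted): n = 2, 5, 7, 9, 11, 13, 16; that makes 7.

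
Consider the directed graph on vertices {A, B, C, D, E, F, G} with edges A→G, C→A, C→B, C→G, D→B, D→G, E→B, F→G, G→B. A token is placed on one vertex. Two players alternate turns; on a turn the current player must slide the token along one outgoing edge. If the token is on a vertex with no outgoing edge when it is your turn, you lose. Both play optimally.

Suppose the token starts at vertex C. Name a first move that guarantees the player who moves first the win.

Move to A.

Classify positions by backward induction: terminal positions (no move available) are L. From any other position, the mover wins iff some move reaches an L.
Every edge goes from a vertex to one that appears earlier in the order B, G, A, D, F, C, E, so processing vertices in that order labels each vertex after all of its successors.
B: no outgoing edge → L
G: →B(L), so W
A: →G(W) only, which is W, so L
D: →B(L), so W
F: →G(W) only, which is W, so L
C: →A(L), so W
E: →B(L), so W
From C, the L positions reachable in one move are: A, B. Any move reaching one of these is winning.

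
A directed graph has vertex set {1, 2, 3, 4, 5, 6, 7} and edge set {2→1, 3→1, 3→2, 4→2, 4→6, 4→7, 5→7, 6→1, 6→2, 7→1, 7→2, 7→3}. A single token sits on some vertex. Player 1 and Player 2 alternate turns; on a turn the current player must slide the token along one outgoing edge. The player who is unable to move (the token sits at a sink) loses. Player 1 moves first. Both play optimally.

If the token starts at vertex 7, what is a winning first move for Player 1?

Move to 1.

Compute win/loss labels from the base case upward. A position with no move is L. Any other position is W if it can reach an L in one move, else L.
Every edge goes from a vertex to one that appears earlier in the order 1, 2, 3, 7, 6, 5, 4, so processing vertices in that order labels each vertex after all of its successors.
1: no outgoing edge → L
2: →1(L), so W
3: →1(L), so W
7: →1(L), so W
6: →1(L), so W
5: →7(W) only, which is W, so L
4: →6(W), 7(W), 2(W) — all W, so L
From 7, the L positions reachable in one move are: 1.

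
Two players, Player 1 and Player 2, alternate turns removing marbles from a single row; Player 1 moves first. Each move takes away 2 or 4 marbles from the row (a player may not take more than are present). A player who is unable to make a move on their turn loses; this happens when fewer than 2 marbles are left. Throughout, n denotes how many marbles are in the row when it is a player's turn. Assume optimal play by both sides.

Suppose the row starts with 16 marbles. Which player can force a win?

Positions with no move are L. A position that does have a move is losing for the player to move precisely when every available move leads to a winning position for the opponent. Fill in the labels:
n=0: no move → L
n=1: no move → L
n=2: can move to 0, which is L ⇒ W
n=3: can move to 1, which is L ⇒ W
n=4: can move to 0, which is L ⇒ W
n=5: can move to 1, which is L ⇒ W
n=6: moves to 4(W), 2(W); every one is W ⇒ L
n=7: moves to 5(W), 3(W); every one is W ⇒ L
n=8: can move to 6, which is L ⇒ W
n=9: can move to 7, which is L ⇒ W
n=10: can move to 6, which is L ⇒ W
n=11: can move to 7, which is L ⇒ W
n=12: moves to 10(W), 8(W); every one is W ⇒ L
n=13: moves to 11(W), 9(W); every one is W ⇒ L
n=14: can move to 12, which is L ⇒ W
n=15: can move to 13, which is L ⇒ W
n=16: can move to 12, which is L ⇒ W
The starting position 16 is W: Player 1 should remove 4, leaving 12, handing over an L position.

Player 1 wins.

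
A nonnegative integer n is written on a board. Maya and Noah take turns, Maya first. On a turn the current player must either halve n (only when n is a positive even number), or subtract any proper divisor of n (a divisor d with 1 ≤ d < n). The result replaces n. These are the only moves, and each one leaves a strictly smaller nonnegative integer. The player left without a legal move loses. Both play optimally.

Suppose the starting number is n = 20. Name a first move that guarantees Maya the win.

Move to 15.

Compute win/loss labels from the base case upward. A position with no move is L. Any other position is W if it can reach an L in one move, else L.
n=0: no move → L
n=1: no move → L
n=2: reaches L-position 1 → W
n=3: only reaches 2(W), which is W → L
n=4: reaches L-position 3 → W
n=5: only reaches 4(W), which is W → L
n=6: reaches L-position 3 → W
n=7: only reaches 6(W), which is W → L
n=8: reaches L-position 7 → W
n=9: only reaches 6(W), 8(W), all W → L
n=10: reaches L-position 5 → W
n=11: only reaches 10(W), which is W → L
n=12: reaches L-position 9 → W
n=13: only reaches 12(W), which is W → L
n=14: reaches L-position 7 → W
n=15: only reaches 10(W), 12(W), 14(W), all W → L
n=16: reaches L-position 15 → W
n=17: only reaches 16(W), which is W → L
n=18: reaches L-position 9 → W
n=19: only reaches 18(W), which is W → L
n=20: reaches L-position 15 → W
From 20, the L positions reachable in one move are: 15, 19. Any move reaching one of these is winning.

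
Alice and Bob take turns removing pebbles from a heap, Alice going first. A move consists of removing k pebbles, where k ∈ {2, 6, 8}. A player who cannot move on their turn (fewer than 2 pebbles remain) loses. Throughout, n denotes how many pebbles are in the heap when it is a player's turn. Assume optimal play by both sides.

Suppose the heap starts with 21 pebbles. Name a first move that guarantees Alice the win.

Use the standard recursion: the mover loses at a terminal position; elsewhere, the mover wins exactly when some move hands the opponent an L position.
n=0: no move → L
n=1: no move → L
n=2: W (go to 0, an L position)
n=3: W (go to 1, an L position)
n=4: L (sole option 2(W) is W)
n=5: L (sole option 3(W) is W)
n=6: W (go to 4, an L position)
n=7: W (go to 5, an L position)
n=8: W (go to 0, an L position)
n=9: W (go to 1, an L position)
n=10: W (go to 4, an L position)
n=11: W (go to 5, an L position)
n=12: W (go to 4, an L position)
n=13: W (go to 5, an L position)
n=14: L (options 12(W), 8(W), 6(W) are all W)
n=15: L (options 13(W), 9(W), 7(W) are all W)
n=16: W (go to 14, an L position)
n=17: W (go to 15, an L position)
n=18: L (options 16(W), 12(W), 10(W) are all W)
n=19: L (options 17(W), 13(W), 11(W) are all W)
n=20: W (go to 18, an L position)
n=21: W (go to 19, an L position)
From 21, the L positions reachable in one move are: 19, 15. Any move reaching one of these is winning.

Remove 2, leaving 19.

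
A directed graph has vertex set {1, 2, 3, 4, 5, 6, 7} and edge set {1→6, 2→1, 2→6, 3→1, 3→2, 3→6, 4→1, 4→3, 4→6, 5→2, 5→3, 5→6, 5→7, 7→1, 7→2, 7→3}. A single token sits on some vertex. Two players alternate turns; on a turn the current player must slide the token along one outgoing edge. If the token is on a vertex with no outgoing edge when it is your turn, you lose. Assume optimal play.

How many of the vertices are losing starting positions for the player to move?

2

Compute win/loss labels from the base case upward. A position with no move is L. Any other position is W if it can reach an L in one move, else L.
Every edge goes from a vertex to one that appears earlier in the order 6, 1, 2, 3, 4, 7, 5, so processing vertices in that order labels each vertex after all of its successors.
6: no outgoing edge → L
1: can move to 6, which is L ⇒ W
2: can move to 6, which is L ⇒ W
3: can move to 6, which is L ⇒ W
4: can move to 6, which is L ⇒ W
7: moves to 3(W), 2(W), 1(W); every one is W ⇒ L
5: can move to 7, which is L ⇒ W
The L vertices are 6, 7; that is 2 in all.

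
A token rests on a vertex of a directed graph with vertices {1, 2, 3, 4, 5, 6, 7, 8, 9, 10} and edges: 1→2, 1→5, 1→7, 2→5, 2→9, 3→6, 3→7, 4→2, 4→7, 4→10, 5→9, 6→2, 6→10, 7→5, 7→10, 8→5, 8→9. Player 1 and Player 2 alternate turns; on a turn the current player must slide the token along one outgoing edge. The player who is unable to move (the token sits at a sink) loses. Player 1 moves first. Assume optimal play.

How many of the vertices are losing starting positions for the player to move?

4

Work bottom-up. With no move the player to move loses. Otherwise the position is W if at least one move leads to an L position for the opponent, and L if every move leads to a W.
Every edge goes from a vertex to one that appears earlier in the order 9, 10, 5, 8, 2, 6, 7, 3, 1, 4, so processing vertices in that order labels each vertex after all of its successors.
9: no outgoing edge → L
10: no outgoing edge → L
5: reaches L-position 9 → W
8: reaches L-position 9 → W
2: reaches L-position 9 → W
6: reaches L-position 10 → W
7: reaches L-position 10 → W
3: only reaches 7(W), 6(W), all W → L
1: only reaches 7(W), 2(W), 5(W), all W → L
4: reaches L-position 10 → W
The L vertices are 1, 3, 9, 10; that is 4 in all.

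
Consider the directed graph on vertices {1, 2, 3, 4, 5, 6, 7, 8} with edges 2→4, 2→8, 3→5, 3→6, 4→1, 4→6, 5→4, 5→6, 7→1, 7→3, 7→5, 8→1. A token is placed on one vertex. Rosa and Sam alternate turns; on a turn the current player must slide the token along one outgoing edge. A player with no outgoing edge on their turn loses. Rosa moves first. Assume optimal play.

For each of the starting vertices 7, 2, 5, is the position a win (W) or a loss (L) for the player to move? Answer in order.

7: W, 2: L, 5: W

Compute win/loss labels from the base case upward. A position with no move is L. Any other position is W if it can reach an L in one move, else L.
Every edge goes from a vertex to one that appears earlier in the order 1, 6, 4, 5, 8, 3, 2, 7, so processing vertices in that order labels each vertex after all of its successors.
1: no outgoing edge → L
6: no outgoing edge → L
4: →6(L), so W
5: →6(L), so W
8: →1(L), so W
3: →6(L), so W
2: →8(W), 4(W) — all W, so L
7: →1(L), so W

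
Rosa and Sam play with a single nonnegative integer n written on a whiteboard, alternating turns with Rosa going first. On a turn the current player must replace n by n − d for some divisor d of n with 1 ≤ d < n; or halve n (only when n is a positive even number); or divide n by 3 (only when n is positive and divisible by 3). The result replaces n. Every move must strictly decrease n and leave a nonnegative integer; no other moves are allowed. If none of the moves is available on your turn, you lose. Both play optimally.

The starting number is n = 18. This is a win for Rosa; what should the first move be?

Move to 9.

Classify positions by backward induction: terminal positions (no move available) are L. From any other position, the mover wins iff some move reaches an L.
n=0: no move → L
n=1: no move → L
n=2: W (go to 1, an L position)
n=3: W (go to 1, an L position)
n=4: L (options 2(W), 3(W) are all W)
n=5: W (go to 4, an L position)
n=6: W (go to 4, an L position)
n=7: L (sole option 6(W) is W)
n=8: W (go to 4, an L position)
n=9: L (options 3(W), 6(W), 8(W) are all W)
n=10: W (go to 9, an L position)
n=11: L (sole option 10(W) is W)
n=12: W (go to 4, an L position)
n=13: L (sole option 12(W) is W)
n=14: W (go to 7, an L position)
n=15: L (options 5(W), 10(W), 12(W), 14(W) are all W)
n=16: W (go to 15, an L position)
n=17: L (sole option 16(W) is W)
n=18: W (go to 9, an L position)
From 18, the L positions reachable in one move are: 9, 15, 17. Any move reaching one of these is winning.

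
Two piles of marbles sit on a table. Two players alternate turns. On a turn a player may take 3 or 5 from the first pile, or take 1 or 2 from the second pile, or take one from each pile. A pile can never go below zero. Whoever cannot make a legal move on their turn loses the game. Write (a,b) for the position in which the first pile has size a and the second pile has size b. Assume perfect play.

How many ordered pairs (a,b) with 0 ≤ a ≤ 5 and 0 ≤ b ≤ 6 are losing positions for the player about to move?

Classify positions by backward induction: terminal positions (no move available) are L. From any other position, the mover wins iff some move reaches an L.
Every move lowers a or b (never raises either), so fill the grid row by row in increasing a, and left to right within a row: each cell's successors are then already labelled.
      b=0  b=1  b=2  b=3  b=4  b=5  b=6
a=0:    L    W    W    L    W    W    L
a=1:    L    W    W    L    W    W    L
a=2:    L    W    W    L    W    W    L
a=3:    W    W    L    W    W    L    W
a=4:    W    L    W    W    L    W    W
a=5:    W    L    W    W    L    W    W
Cells with no legal move (terminal, hence L): (0,0), (1,0), (2,0).
The remaining L cells, each justified by listing all of its moves:
(0,3): only reaches (0,2)(W), (0,1)(W), all W → L
(0,6): only reaches (0,5)(W), (0,4)(W), all W → L
(1,3): only reaches (1,2)(W), (1,1)(W), (0,2)(W), all W → L
(1,6): only reaches (1,5)(W), (1,4)(W), (0,5)(W), all W → L
(2,3): only reaches (2,2)(W), (2,1)(W), (1,2)(W), all W → L
(2,6): only reaches (2,5)(W), (2,4)(W), (1,5)(W), all W → L
(3,2): only reaches (0,2)(W), (3,1)(W), (3,0)(W), (2,1)(W), all W → L
(3,5): only reaches (0,5)(W), (3,4)(W), (3,3)(W), (2,4)(W), all W → L
(4,1): only reaches (1,1)(W), (4,0)(W), (3,0)(W), all W → L
(4,4): only reaches (1,4)(W), (4,3)(W), (4,2)(W), (3,3)(W), all W → L
(5,1): only reaches (2,1)(W), (0,1)(W), (5,0)(W), (4,0)(W), all W → L
(5,4): only reaches (2,4)(W), (0,4)(W), (5,3)(W), (5,2)(W), (4,3)(W), all W → L
Every other cell has at least one move into one of the L cells above, so it is W.
L cells per row: a=0: 3, a=1: 3, a=2: 3, a=3: 2, a=4: 2, a=5: 2; total 15.

15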